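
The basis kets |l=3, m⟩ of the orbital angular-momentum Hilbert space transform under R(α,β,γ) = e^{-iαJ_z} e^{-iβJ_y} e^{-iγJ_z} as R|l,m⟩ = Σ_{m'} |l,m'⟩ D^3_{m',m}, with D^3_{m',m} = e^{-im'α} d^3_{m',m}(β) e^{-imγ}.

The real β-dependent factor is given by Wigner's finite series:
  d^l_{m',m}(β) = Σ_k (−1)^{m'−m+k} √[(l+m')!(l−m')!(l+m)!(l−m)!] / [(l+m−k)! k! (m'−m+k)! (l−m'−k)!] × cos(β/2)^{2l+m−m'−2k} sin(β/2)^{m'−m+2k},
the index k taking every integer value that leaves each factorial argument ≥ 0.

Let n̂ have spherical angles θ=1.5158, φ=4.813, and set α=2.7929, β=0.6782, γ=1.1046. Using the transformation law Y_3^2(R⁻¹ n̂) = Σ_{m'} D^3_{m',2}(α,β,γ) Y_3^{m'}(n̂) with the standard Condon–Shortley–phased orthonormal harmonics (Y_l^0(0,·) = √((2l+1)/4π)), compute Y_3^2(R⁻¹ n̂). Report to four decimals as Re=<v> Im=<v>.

Need the full column D^3_{m',2} for m'=−3..3 at α=2.7929, β=0.6782, γ=1.1046.
cos(β/2)=0.943054, sin(β/2)=0.332638
d^3_{-3,2}: single k=5 term ⇒ +0.009408;  D = +0.009347-0.001067i
d^3_{-2,2}: k∈[4..5] ⇒ +0.054442 -0.001355 = +0.053087;  D = -0.051628-0.012361i
d^3_{-1,2}: k∈[3..4] ⇒ +0.195235 -0.012145 = +0.183090;  D = +0.152776+0.100904i
d^3_{0,2}: k∈[2..3] ⇒ +0.479350 -0.059638 = +0.419712;  D = -0.250112-0.337049i
d^3_{1,2}: k∈[1..2] ⇒ +0.784614 -0.195235 = +0.589379;  D = +0.168371+0.564818i
d^3_{2,2}: k∈[0..1] ⇒ +0.703429 -0.437585 = +0.265845;  D = +0.015671-0.265383i
d^3_{3,2}: single k=0 term ⇒ -0.607760;  D = +0.240962-0.557951i
Y_3^{m'}(θ=1.5158,φ=4.813) and Σ D·Y over m':
  (+0.0093-0.0011i)·(-0.1235-0.3966i)  (-0.0516-0.0124i)·(-0.0549+0.0112i)  (+0.1528+0.1009i)·(-0.0319-0.3162i)  (-0.2501-0.3370i)·(-0.0612+0.0000i)  (+0.1684+0.5648i)·(+0.0319-0.3162i)  (+0.0157-0.2654i)·(-0.0549-0.0112i)  (+0.2410-0.5580i)·(+0.1235-0.3966i)
Y_3^2(R⁻¹ n̂) = +0.032374-0.219633i

Re=0.0324 Im=-0.2196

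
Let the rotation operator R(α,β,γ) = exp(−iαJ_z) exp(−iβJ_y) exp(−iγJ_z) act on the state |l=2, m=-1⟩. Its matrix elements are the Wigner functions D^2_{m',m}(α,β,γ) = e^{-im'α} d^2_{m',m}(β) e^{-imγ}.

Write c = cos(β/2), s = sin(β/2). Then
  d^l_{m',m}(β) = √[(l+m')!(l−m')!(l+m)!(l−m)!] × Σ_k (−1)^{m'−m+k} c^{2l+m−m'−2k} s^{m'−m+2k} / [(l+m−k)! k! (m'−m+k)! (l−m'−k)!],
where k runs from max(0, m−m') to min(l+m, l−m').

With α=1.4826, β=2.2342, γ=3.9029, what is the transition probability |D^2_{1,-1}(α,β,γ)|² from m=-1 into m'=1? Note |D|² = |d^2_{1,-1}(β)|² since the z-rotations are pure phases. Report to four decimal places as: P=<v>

P=0.0350

Split into d^2_{1,-1}(β=2.2342) × two z-phases.
Half-angle: c=0.438291, s=0.898833. N=√(6·1·1·6)=6.000000
Admissible k: 0..1 (factorial args all ≥0)
  k=0: (−1)^2·6.0000/(2)·0.4383^2·0.8988^2 = +0.465591
  k=1: (−1)^3·6.0000/(6)·0.4383^0·0.8988^4 = -0.652704
d^2_{1,-1}(2.2342) = +0.465591 -0.652704 = -0.187113
|D^2_{1,-1}|² = |d^2_{1,-1}(β)|² = (-0.187113)² = 0.035011 (the z-rotation phases have unit modulus)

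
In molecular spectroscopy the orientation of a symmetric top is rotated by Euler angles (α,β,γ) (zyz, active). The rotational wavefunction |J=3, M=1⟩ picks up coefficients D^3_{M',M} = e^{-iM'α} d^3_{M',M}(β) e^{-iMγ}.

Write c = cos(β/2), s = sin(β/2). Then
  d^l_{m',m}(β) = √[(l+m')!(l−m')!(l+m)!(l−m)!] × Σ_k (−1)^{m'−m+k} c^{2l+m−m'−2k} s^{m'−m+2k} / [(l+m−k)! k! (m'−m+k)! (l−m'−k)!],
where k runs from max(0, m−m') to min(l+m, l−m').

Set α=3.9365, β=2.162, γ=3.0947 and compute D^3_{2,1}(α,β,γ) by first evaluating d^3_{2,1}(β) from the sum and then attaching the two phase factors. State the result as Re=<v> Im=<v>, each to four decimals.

Re=-0.0108 Im=0.3880

Split into d^3_{2,1}(β=2.162) × two z-phases.
With c≡cos(β/2)=0.470446 and s≡sin(β/2)=0.882429, N=[120·1·24·2]^{1/2}=75.894664
Admissible k: 0..1 (factorial args all ≥0)
  k=0: (−1)^1·75.8947/(24)·0.4704^5·0.8824^1 = -0.064303
  k=1: (−1)^2·75.8947/(12)·0.4704^3·0.8824^3 = +0.452479
d^3_{2,1}(2.162) = -0.064303 +0.452479 = +0.388177
Attach z-rotation phases: D = e^{-i(2)(3.9365)}·(+0.388177)·e^{-i(1)(3.0947)} = -0.010819+0.388026i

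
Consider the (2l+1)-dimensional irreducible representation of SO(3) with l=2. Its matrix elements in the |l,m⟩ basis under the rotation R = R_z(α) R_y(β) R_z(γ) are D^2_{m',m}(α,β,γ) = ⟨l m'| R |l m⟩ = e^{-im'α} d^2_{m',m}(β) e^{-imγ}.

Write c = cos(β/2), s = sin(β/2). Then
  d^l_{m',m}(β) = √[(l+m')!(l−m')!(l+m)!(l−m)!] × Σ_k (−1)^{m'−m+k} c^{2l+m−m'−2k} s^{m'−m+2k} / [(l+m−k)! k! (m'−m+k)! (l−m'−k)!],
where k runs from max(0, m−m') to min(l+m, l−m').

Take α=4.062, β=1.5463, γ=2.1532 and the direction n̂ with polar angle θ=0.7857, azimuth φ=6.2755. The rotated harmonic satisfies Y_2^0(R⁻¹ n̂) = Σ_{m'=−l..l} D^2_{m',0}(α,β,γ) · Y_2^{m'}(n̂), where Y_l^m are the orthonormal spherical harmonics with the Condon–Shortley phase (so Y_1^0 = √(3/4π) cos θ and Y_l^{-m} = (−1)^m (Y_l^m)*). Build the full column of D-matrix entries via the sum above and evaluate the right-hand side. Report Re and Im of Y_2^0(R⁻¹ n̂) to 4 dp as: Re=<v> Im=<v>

Re=-0.1590 Im=0.0000

Need the full column D^2_{m',0} for m'=−2..2 at α=4.062, β=1.5463, γ=2.1532.
cos(β/2)=0.715714, sin(β/2)=0.698393
d^2_{-2,0}: single k=2 term ⇒ +0.612005;  D = -0.163252+0.589830i
d^2_{-1,0}: k∈[1..2] ⇒ +0.627184 -0.597194 = +0.029990;  D = -0.018159-0.023867i
d^2_{0,0}: k∈[0..2] ⇒ +0.262397 -0.999400 +0.237903 = -0.499100;  D = -0.499100+0.000000i
d^2_{1,0}: k∈[0..1] ⇒ -0.627184 +0.597194 = -0.029990;  D = +0.018159-0.023867i
d^2_{2,0}: single k=0 term ⇒ +0.612005;  D = -0.163252-0.589830i
Y_2^{m'}(θ=0.7857,φ=6.2755) and Σ D·Y over m':
  (-0.1633+0.5898i)·(+0.1932+0.0030i)  (-0.0182-0.0239i)·(+0.3863+0.0030i)  (-0.4991+0.0000i)·(+0.1574+0.0000i)  (+0.0182-0.0239i)·(-0.3863+0.0030i)  (-0.1633-0.5898i)·(+0.1932-0.0030i)
Y_2^0(R⁻¹ n̂) = -0.159044+0.000000i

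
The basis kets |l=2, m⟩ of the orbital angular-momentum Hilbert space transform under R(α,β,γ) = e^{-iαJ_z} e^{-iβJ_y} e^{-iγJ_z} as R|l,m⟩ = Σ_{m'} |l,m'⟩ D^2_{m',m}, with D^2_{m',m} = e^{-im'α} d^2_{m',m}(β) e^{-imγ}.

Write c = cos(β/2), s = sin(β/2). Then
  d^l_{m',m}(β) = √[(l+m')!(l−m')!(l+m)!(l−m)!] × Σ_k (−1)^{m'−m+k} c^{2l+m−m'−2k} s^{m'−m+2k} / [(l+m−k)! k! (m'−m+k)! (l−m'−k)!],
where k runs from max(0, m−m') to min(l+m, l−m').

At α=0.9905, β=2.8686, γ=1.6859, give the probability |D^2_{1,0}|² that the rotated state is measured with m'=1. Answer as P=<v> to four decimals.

P=0.1011

First d^2_{1,0}(β=2.8686), then the phase factors e^{-i(1)α} and e^{-i(0)γ}:
With c≡cos(β/2)=0.136073 and s≡sin(β/2)=0.990699, N=[6·1·2·2]^{1/2}=4.898979
k∈{0,1} keeps every argument non-negative
  k=0: (−1)^1·4.8990/(2)·0.1361^3·0.9907^1 = -0.006114
  k=1: (−1)^2·4.8990/(2)·0.1361^1·0.9907^3 = +0.324095
d^2_{1,0}(2.8686) = -0.006114 +0.324095 = +0.317981
|D^2_{1,0}|² = |d^2_{1,0}(β)|² = (+0.317981)² = 0.101112 (the z-rotation phases have unit modulus)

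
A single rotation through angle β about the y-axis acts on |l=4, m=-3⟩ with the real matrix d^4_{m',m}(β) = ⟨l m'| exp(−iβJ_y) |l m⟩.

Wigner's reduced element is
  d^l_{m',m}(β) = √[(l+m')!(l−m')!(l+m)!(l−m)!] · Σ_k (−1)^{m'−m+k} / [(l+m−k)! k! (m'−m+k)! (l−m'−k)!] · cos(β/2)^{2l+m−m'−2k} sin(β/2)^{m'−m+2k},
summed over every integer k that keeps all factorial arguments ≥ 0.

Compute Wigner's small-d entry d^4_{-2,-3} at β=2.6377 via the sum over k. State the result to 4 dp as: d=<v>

d=0.0096

d^4_{-2,-3}(β=2.6377) via Wigner's sum:
Half-angle: c=0.249289, s=0.968429. N=√(2·720·1·5040)=2693.993318
k: max(0,(-3)−(-2))=0 … min(4+(-3),4−(-2))=1
  k=0: (−1)^1·2693.9933/(720)·0.2493^7·0.9684^1 = -0.000217
  k=1: (−1)^2·2693.9933/(240)·0.2493^5·0.9684^3 = +0.009815
d^4_{-2,-3}(2.6377) = -0.000217 +0.009815 = +0.009599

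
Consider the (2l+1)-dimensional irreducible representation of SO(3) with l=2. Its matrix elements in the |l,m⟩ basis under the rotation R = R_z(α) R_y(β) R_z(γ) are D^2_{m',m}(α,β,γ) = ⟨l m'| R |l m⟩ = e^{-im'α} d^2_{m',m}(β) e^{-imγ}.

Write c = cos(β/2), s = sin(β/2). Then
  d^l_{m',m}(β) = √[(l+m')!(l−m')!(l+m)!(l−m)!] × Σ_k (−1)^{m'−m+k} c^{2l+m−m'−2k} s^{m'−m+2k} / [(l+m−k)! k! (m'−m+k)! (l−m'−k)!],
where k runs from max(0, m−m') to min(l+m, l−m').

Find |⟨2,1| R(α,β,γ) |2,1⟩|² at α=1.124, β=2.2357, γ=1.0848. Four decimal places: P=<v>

Split into d^2_{1,1}(β=2.2357) × two z-phases.
Half-angle: c=0.437617, s=0.899162. N=√(6·1·6·1)=6.000000
The bounds max(0,m−m')=0 and min(l+m,l−m')=1 give 2 terms
  k=0: (−1)^0·6.0000/(6)·0.4376^4·0.8992^0 = +0.036675
  k=1: (−1)^1·6.0000/(2)·0.4376^2·0.8992^2 = -0.464499
d^2_{1,1}(2.2357) = +0.036675 -0.464499 = -0.427823
|D^2_{1,1}|² = |d^2_{1,1}(β)|² = (-0.427823)² = 0.183033 (the z-rotation phases have unit modulus)

P=0.1830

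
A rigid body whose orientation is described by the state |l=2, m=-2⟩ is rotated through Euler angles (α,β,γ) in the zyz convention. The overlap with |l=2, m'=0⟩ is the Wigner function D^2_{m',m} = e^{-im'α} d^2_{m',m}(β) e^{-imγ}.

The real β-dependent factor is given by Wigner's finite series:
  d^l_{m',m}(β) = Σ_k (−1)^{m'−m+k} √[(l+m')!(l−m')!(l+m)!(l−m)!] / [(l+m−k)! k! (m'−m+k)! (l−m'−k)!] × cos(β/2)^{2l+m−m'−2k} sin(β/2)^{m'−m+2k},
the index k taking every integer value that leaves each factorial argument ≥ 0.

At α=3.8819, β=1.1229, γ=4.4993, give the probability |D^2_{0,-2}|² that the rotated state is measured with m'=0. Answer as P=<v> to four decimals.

Split into d^2_{0,-2}(β=1.1229) × two z-phases.
c=cos(1.1229/2)=0.846484, s=sin(1.1229/2)=0.532414; N=√[2·2·1·24]=9.797959
Admissible k: 0..0 (factorial args all ≥0)
  k=0: (−1)^2·9.7980/(4)·0.8465^2·0.5324^2 = +0.497522
d^2_{0,-2}(1.1229) = +0.497522
|D^2_{0,-2}|² = |d^2_{0,-2}(β)|² = (+0.497522)² = 0.247528 (the z-rotation phases have unit modulus)

P=0.2475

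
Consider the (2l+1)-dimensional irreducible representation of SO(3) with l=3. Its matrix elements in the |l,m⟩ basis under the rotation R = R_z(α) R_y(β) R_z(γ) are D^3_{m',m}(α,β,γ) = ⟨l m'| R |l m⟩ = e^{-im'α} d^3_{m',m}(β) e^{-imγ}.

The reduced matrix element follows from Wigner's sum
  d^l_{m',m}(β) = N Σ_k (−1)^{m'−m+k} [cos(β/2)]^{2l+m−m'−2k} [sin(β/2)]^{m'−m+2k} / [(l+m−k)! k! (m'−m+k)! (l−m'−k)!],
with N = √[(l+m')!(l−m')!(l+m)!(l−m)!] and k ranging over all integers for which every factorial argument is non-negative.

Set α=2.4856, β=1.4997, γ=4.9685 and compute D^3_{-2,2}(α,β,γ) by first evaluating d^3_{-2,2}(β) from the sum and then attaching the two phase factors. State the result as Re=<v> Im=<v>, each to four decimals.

First d^3_{-2,2}(β=1.4997), then the phase factors e^{-i(-2)α} and e^{-i(2)γ}:
c=cos(1.4997/2)=0.731791, s=sin(1.4997/2)=0.681529; N=√[1·120·120·1]=120.000000
Admissible k: 4..5 (factorial args all ≥0)
  k=4: (−1)^0·120.0000/(24)·0.7318^2·0.6815^4 = +0.577672
  k=5: (−1)^1·120.0000/(120)·0.7318^0·0.6815^6 = -0.100209
d^3_{-2,2}(1.4997) = +0.577672 -0.100209 = +0.477464
D = (+0.255931-0.966695i)·(+0.477464)·(-0.871658+0.490115i) = +0.119704+0.462215i

Re=0.1197 Im=0.4622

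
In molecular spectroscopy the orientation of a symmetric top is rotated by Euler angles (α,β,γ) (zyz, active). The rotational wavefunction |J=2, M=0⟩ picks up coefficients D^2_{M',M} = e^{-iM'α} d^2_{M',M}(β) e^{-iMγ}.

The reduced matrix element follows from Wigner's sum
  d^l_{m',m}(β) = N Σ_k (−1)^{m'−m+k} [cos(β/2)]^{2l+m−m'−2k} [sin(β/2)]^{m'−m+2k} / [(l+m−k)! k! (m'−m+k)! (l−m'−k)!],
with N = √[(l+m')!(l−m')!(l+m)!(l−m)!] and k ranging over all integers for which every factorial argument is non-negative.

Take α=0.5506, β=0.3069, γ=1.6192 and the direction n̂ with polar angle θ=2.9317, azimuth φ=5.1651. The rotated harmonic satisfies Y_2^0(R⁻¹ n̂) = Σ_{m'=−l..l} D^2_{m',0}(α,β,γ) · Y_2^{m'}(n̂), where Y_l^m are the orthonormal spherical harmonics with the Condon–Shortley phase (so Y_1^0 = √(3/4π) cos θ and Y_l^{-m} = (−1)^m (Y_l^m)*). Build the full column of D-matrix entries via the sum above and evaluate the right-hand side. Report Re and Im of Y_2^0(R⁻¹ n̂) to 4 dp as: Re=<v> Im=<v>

Need the full column D^2_{m',0} for m'=−2..2 at α=0.5506, β=0.3069, γ=1.6192.
cos(β/2)=0.988250, sin(β/2)=0.152848
d^2_{-2,0}: single k=2 term ⇒ +0.055890;  D = +0.025292+0.049840i
d^2_{-1,0}: k∈[1..2] ⇒ +0.361357 -0.008644 = +0.352713;  D = +0.300586+0.184539i
d^2_{0,0}: k∈[0..2] ⇒ +0.953820 -0.091267 +0.000546 = +0.863099;  D = +0.863099+0.000000i
d^2_{1,0}: k∈[0..1] ⇒ -0.361357 +0.008644 = -0.352713;  D = -0.300586+0.184539i
d^2_{2,0}: single k=0 term ⇒ +0.055890;  D = +0.025292-0.049840i
Y_2^{m'}(θ=2.9317,φ=5.1651) and Σ D·Y over m':
  (+0.0253+0.0498i)·(-0.0104+0.0132i)  (+0.3006+0.1845i)·(-0.0689-0.1416i)  (+0.8631+0.0000i)·(+0.5897+0.0000i)  (-0.3006+0.1845i)·(+0.0689-0.1416i)  (+0.0253-0.0498i)·(-0.0104-0.0132i)
Y_2^0(R⁻¹ n̂) = +0.517992-0.000000i

Re=0.5180 Im=0.0000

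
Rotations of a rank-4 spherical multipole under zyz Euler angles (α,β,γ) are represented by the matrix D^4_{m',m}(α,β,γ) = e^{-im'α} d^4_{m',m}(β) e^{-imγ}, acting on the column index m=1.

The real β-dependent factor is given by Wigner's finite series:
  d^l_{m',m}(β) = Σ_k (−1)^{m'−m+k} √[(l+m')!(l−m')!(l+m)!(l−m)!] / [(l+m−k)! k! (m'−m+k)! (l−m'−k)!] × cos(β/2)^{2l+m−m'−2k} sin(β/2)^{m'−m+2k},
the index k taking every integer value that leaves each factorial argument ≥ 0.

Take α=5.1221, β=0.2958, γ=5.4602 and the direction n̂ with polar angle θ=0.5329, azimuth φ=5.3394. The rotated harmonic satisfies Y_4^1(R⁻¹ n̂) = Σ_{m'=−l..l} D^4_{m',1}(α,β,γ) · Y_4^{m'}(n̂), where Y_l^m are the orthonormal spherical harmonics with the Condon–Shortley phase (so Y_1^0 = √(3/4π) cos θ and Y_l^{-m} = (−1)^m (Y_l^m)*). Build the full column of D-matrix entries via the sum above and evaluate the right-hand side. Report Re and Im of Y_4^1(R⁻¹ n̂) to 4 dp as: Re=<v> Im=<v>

Re=-0.1171 Im=-0.3895

Need the full column D^4_{m',1} for m'=−4..4 at α=5.1221, β=0.2958, γ=5.4602.
cos(β/2)=0.989083, sin(β/2)=0.147361
d^4_{-4,1}: single k=5 term ⇒ +0.000503;  D = -0.000391+0.000316i
d^4_{-3,1}: k∈[4..5] ⇒ +0.005970 -0.000080 = +0.005891;  D = -0.005221-0.002727i
d^4_{-2,1}: k∈[3..5] ⇒ +0.042838 -0.001426 +0.000006 = +0.041418;  D = +0.002963-0.041312i
d^4_{-1,1}: k∈[2..5] ⇒ +0.203312 -0.013539 +0.000150 -0.000000 = +0.189923;  D = +0.179171-0.062997i
d^4_{0,1}: k∈[1..4] ⇒ +0.610277 -0.081279 +0.001804 -0.000007 = +0.530795;  D = +0.360960+0.389168i
d^4_{1,1}: k∈[0..3] ⇒ +0.915927 -0.304968 +0.013539 -0.000100 = +0.624398;  D = -0.250764+0.571830i
d^4_{2,1}: k∈[0..2] ⇒ -0.578960 +0.064257 -0.000951 = -0.515653;  D = +0.515650+0.001837i
d^4_{3,1}: k∈[0..1] ⇒ +0.161374 -0.005970 = +0.155404;  D = -0.061396-0.142762i
d^4_{4,1}: single k=0 term ⇒ -0.022668;  D = -0.015533+0.016509i
Y_4^{m'}(θ=0.5329,φ=5.3394) and Σ D·Y over m':
  (-0.0004+0.0003i)·(-0.0238-0.0175i)  (-0.0052-0.0027i)·(-0.1346+0.0432i)  (+0.0030-0.0413i)·(-0.1128+0.3440i)  (+0.1792-0.0630i)·(+0.2664+0.3677i)  (+0.3610+0.3892i)·(+0.0008+0.0000i)  (-0.2508+0.5718i)·(-0.2664+0.3677i)  (+0.5157+0.0018i)·(-0.1128-0.3440i)  (-0.0614-0.1428i)·(+0.1346+0.0432i)  (-0.0155+0.0165i)·(-0.0238+0.0175i)
Y_4^1(R⁻¹ n̂) = -0.117096-0.389454i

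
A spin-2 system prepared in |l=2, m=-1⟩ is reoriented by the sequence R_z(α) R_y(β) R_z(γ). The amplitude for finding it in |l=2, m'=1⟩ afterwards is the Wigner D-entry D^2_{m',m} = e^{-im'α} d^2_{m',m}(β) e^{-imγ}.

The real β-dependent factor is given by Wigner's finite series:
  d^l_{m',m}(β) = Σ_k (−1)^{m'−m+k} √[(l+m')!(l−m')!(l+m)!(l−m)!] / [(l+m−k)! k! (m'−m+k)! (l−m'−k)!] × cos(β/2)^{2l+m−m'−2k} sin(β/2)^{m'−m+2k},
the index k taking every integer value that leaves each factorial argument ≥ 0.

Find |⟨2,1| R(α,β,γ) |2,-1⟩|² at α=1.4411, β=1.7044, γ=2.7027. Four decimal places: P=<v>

P=0.1728

D^2_{1,-1}(1.4411,1.7044,2.7027) = e^{-i·1·1.4411}·d^2_{1,-1}(1.7044)·e^{-i·-1·2.7027}. Compute d first:
With c≡cos(β/2)=0.658329 and s≡sin(β/2)=0.752731, N=[6·1·1·6]^{1/2}=6.000000
k: max(0,(-1)−(1))=0 … min(2+(-1),2−(1))=1
  k=0: (−1)^2·6.0000/(2)·0.6583^2·0.7527^2 = +0.736692
  k=1: (−1)^3·6.0000/(6)·0.6583^0·0.7527^4 = -0.321039
d^2_{1,-1}(1.7044) = +0.736692 -0.321039 = +0.415653
|D^2_{1,-1}|² = |d^2_{1,-1}(β)|² = (+0.415653)² = 0.172767 (the z-rotation phases have unit modulus)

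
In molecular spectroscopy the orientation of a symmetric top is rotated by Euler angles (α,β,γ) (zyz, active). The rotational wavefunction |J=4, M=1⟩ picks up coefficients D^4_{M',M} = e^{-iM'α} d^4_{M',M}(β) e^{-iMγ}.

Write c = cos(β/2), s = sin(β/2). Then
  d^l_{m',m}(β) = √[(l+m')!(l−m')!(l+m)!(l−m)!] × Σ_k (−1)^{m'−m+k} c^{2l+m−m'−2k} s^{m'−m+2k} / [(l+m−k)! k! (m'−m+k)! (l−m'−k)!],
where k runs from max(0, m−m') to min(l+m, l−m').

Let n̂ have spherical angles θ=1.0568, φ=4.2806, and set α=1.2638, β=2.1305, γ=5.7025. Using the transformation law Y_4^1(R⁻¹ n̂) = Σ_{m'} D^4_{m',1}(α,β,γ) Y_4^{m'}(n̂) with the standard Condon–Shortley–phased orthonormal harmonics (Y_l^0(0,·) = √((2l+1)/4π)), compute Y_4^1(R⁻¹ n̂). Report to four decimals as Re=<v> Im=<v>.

Need the full column D^4_{m',1} for m'=−4..4 at α=1.2638, β=2.1305, γ=5.7025.
cos(β/2)=0.484285, sin(β/2)=0.874910
d^4_{-4,1}: single k=5 term ⇒ +0.435728;  D = +0.347587-0.262759i
d^4_{-3,1}: k∈[4..5] ⇒ +0.426362 -0.834937 = -0.408575;  D = +0.136371+0.385144i
d^4_{-2,1}: k∈[3..5] ⇒ +0.252297 -1.235173 +0.806272 = -0.176603;  D = +0.176506-0.005881i
d^4_{-1,1}: k∈[2..5] ⇒ +0.098750 -0.966898 +1.577882 -0.343326 = +0.366407;  D = -0.099034+0.352770i
d^4_{0,1}: k∈[1..4] ⇒ +0.024445 -0.478700 +1.562383 -0.849885 = +0.258243;  D = +0.215913+0.141671i
d^4_{1,1}: k∈[0..3] ⇒ +0.003026 -0.148124 +0.966898 -1.051921 = -0.230122;  D = -0.178485+0.145256i
d^4_{2,1}: k∈[0..2] ⇒ -0.023190 +0.378446 -0.823448 = -0.468193;  D = +0.171973+0.435465i
d^4_{3,1}: k∈[0..1] ⇒ +0.078380 -0.426362 = -0.347982;  D = +0.347151-0.024034i
d^4_{4,1}: single k=0 term ⇒ -0.133503;  D = +0.031458-0.129744i
Y_4^{m'}(θ=1.0568,φ=4.2806) and Σ D·Y over m':
  (+0.3476-0.2628i)·(-0.0396+0.2513i)  (+0.1364+0.3851i)·(+0.3910-0.1105i)  (+0.1765-0.0059i)·(-0.1141-0.1335i)  (-0.0990+0.3528i)·(+0.1109-0.2406i)  (+0.2159+0.1417i)·(-0.2334+0.0000i)  (-0.1785+0.1453i)·(-0.1109-0.2406i)  (+0.1720+0.4355i)·(-0.1141+0.1335i)  (+0.3472-0.0240i)·(-0.3910-0.1105i)  (+0.0315-0.1297i)·(-0.0396-0.2513i)
Y_4^1(R⁻¹ n̂) = -0.044526+0.208670i

Re=-0.0445 Im=0.2087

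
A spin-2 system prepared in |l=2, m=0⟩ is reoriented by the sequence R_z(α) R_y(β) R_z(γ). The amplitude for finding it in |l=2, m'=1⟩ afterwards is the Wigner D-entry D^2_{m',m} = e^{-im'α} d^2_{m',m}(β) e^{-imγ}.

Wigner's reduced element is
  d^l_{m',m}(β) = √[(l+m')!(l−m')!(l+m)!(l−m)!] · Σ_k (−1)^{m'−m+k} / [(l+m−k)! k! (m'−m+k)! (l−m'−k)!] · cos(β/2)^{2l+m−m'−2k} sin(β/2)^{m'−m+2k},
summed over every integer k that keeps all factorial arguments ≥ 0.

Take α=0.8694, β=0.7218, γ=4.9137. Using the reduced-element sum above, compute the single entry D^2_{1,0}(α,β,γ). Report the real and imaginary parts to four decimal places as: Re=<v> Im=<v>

Re=-0.3920 Im=0.4640

First d^2_{1,0}(β=0.7218), then the phase factors e^{-i(1)α} and e^{-i(0)γ}:
c=cos(0.7218/2)=0.935579, s=sin(0.7218/2)=0.353116; N=√[6·1·2·2]=4.898979
The bounds max(0,m−m')=0 and min(l+m,l−m')=1 give 2 terms
  k=0: (−1)^1·4.8990/(2)·0.9356^3·0.3531^1 = -0.708330
  k=1: (−1)^2·4.8990/(2)·0.9356^1·0.3531^3 = +0.100904
d^2_{1,0}(0.7218) = -0.708330 +0.100904 = -0.607425
D = (+0.645285-0.763942i)·(-0.607425)·(+1.000000+0.000000i) = -0.391962+0.464038i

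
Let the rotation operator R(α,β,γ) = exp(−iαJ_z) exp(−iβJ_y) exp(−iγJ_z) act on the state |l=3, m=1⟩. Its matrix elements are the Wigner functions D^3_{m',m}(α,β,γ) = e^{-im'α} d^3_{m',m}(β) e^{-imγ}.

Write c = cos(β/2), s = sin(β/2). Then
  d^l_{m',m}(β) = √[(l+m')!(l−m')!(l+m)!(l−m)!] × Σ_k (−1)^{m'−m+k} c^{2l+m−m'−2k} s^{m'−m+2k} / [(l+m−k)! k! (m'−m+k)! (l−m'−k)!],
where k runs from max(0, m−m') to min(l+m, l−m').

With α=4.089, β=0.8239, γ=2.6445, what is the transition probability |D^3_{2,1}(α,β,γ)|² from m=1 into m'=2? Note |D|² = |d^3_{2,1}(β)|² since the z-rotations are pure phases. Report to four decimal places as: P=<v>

First d^3_{2,1}(β=0.8239), then the phase factors e^{-i(2)α} and e^{-i(1)γ}:
Half-angle: c=0.916342, s=0.400397. N=√(120·1·24·2)=75.894664
The bounds max(0,m−m')=0 and min(l+m,l−m')=1 give 2 terms
  k=0: (−1)^1·75.8947/(24)·0.9163^5·0.4004^1 = -0.818047
  k=1: (−1)^2·75.8947/(12)·0.9163^3·0.4004^3 = +0.312374
d^3_{2,1}(0.8239) = -0.818047 +0.312374 = -0.505673
|D^3_{2,1}|² = |d^3_{2,1}(β)|² = (-0.505673)² = 0.255705 (the z-rotation phases have unit modulus)

P=0.2557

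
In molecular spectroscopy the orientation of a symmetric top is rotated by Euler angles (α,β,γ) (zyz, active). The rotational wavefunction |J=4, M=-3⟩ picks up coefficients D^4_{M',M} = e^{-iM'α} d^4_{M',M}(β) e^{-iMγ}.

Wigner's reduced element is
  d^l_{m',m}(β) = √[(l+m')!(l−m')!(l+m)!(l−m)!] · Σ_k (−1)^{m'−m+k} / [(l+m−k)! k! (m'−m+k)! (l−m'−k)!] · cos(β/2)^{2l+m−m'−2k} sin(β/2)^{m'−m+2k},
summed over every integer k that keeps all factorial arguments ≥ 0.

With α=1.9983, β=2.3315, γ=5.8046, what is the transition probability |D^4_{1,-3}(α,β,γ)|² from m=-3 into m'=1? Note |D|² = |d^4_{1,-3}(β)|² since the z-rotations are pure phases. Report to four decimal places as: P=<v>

P=0.2655

Split into d^4_{1,-3}(β=2.3315) × two z-phases.
Half-angle: c=0.394061, s=0.919084. N=√(120·6·1·5040)=1904.940944
Admissible k: 0..1 (factorial args all ≥0)
  k=0: (−1)^4·1904.9409/(144)·0.3941^4·0.9191^4 = +0.227612
  k=1: (−1)^5·1904.9409/(240)·0.3941^2·0.9191^6 = -0.742899
d^4_{1,-3}(2.3315) = +0.227612 -0.742899 = -0.515287
|D^4_{1,-3}|² = |d^4_{1,-3}(β)|² = (-0.515287)² = 0.265520 (the z-rotation phases have unit modulus)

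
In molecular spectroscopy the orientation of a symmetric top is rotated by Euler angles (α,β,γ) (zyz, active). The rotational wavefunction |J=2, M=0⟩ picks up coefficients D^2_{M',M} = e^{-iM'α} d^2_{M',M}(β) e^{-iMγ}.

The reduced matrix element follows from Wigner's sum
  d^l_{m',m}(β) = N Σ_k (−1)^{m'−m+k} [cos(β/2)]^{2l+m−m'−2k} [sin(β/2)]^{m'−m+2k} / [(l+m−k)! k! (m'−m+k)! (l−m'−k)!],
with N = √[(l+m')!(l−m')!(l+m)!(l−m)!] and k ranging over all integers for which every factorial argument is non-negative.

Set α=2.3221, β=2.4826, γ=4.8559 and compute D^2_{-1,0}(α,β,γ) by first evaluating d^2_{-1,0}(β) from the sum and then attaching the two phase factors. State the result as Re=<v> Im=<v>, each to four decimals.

Re=0.4047 Im=-0.4333

Split into d^2_{-1,0}(β=2.4826) × two z-phases.
c=cos(2.4826/2)=0.323566, s=sin(2.4826/2)=0.946205; N=√[1·6·2·2]=4.898979
Admissible k: 1..2 (factorial args all ≥0)
  k=1: (−1)^0·4.8990/(2)·0.3236^3·0.9462^1 = +0.078515
  k=2: (−1)^1·4.8990/(2)·0.3236^1·0.9462^3 = -0.671422
d^2_{-1,0}(2.4826) = +0.078515 -0.671422 = -0.592907
Phases: e^{-i·(-1)·2.3221}=-0.682592+0.730800i, e^{-i·(0)·4.8559}=+1.000000+0.000000i ⇒ D=+0.404714-0.433296i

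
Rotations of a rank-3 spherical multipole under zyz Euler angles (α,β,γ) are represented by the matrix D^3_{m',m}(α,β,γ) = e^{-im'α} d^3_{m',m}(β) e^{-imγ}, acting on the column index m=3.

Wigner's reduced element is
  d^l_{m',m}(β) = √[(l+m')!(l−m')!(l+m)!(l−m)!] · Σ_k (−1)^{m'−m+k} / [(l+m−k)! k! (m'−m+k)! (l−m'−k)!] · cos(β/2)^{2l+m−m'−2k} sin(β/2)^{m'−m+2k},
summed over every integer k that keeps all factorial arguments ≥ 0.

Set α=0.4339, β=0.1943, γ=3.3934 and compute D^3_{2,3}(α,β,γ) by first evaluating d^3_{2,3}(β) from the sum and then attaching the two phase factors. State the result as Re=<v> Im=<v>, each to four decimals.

Re=0.0122 Im=0.2317

D^3_{2,3}(0.4339,0.1943,3.3934) = e^{-i·2·0.4339}·d^3_{2,3}(0.1943)·e^{-i·3·3.3934}. Compute d first:
c=cos(0.1943/2)=0.995285, s=sin(0.1943/2)=0.096997; N=√[120·1·720·1]=293.938769
k: max(0,(3)−(2))=1 … min(3+(3),3−(2))=1
  k=1: (−1)^0·293.9388/(120)·0.9953^5·0.0970^1 = +0.232045
d^3_{2,3}(0.1943) = +0.232045
Phases: e^{-i·(2)·0.4339}=+0.646507-0.762908i, e^{-i·(3)·3.3934}=-0.727982+0.685596i ⇒ D=+0.012160+0.231726i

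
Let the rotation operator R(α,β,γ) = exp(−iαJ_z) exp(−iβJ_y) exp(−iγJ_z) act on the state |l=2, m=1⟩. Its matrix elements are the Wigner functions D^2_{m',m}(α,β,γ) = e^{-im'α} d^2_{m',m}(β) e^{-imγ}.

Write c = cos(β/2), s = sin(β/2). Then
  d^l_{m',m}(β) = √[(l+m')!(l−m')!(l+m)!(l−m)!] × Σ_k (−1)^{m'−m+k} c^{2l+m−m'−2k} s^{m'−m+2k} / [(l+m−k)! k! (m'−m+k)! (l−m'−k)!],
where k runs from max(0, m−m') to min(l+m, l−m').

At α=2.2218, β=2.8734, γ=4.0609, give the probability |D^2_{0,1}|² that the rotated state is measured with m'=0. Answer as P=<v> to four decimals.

First d^2_{0,1}(β=2.8734), then the phase factors e^{-i(0)α} and e^{-i(1)γ}:
With c≡cos(β/2)=0.133695 and s≡sin(β/2)=0.991023, N=[2·2·6·1]^{1/2}=4.898979
k: max(0,(1)−(0))=1 … min(2+(1),2−(0))=2
  k=1: (−1)^0·4.8990/(2)·0.1337^3·0.9910^1 = +0.005801
  k=2: (−1)^1·4.8990/(2)·0.1337^1·0.9910^3 = -0.318743
d^2_{0,1}(2.8734) = +0.005801 -0.318743 = -0.312942
|D^2_{0,1}|² = |d^2_{0,1}(β)|² = (-0.312942)² = 0.097933 (the z-rotation phases have unit modulus)

P=0.0979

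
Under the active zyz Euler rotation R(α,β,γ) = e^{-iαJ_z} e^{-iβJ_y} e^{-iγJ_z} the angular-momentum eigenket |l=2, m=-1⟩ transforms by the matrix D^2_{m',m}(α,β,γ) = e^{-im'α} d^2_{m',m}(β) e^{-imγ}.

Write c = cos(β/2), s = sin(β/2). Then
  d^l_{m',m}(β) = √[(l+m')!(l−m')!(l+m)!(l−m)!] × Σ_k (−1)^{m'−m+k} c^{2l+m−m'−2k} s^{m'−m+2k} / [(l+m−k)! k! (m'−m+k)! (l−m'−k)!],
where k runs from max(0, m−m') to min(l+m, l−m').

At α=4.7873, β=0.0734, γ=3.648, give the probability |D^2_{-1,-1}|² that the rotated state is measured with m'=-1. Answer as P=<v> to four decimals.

P=0.9866

First d^2_{-1,-1}(β=0.0734), then the phase factors e^{-i(-1)α} and e^{-i(-1)γ}:
Half-angle: c=0.999327, s=0.036692. N=√(1·6·1·6)=6.000000
k∈{0,1} keeps every argument non-negative
  k=0: (−1)^0·6.0000/(6)·0.9993^4·0.0367^0 = +0.997309
  k=1: (−1)^1·6.0000/(2)·0.9993^2·0.0367^2 = -0.004033
d^2_{-1,-1}(0.0734) = +0.997309 -0.004033 = +0.993276
|D^2_{-1,-1}|² = |d^2_{-1,-1}(β)|² = (+0.993276)² = 0.986597 (the z-rotation phases have unit modulus)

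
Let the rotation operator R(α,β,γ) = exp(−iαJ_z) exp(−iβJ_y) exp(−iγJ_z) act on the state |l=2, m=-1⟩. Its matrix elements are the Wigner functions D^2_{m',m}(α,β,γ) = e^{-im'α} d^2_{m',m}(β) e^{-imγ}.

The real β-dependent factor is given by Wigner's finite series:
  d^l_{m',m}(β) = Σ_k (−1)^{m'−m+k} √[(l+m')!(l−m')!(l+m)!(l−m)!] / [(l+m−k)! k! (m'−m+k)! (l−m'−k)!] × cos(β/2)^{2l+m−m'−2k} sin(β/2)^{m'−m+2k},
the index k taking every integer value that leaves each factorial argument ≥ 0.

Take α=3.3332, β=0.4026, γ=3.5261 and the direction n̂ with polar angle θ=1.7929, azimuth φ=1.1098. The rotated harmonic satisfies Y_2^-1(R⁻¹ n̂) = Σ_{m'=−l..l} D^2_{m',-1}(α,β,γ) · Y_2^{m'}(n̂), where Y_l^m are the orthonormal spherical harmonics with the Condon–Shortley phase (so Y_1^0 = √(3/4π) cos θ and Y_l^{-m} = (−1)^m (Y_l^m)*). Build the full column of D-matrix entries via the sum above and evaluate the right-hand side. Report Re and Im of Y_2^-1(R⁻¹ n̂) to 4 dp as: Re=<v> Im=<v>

Need the full column D^2_{m',-1} for m'=−2..2 at α=3.3332, β=0.4026, γ=3.5261.
cos(β/2)=0.979807, sin(β/2)=0.199943
d^2_{-2,-1}: single k=1 term ⇒ +0.376148;  D = -0.270637-0.261234i
d^2_{-1,-1}: k∈[0..1] ⇒ +0.921644 -0.115137 = +0.806506;  D = +0.676324+0.439360i
d^2_{0,-1}: k∈[0..1] ⇒ -0.460686 +0.019184 = -0.441502;  D = +0.409265+0.165608i
d^2_{1,-1}: k∈[0..1] ⇒ +0.115137 -0.001598 = +0.113539;  D = +0.111433+0.021766i
d^2_{2,-1}: single k=0 term ⇒ -0.015664;  D = +0.015664+0.000020i
Y_2^{m'}(θ=1.7929,φ=1.1098) and Σ D·Y over m':
  (-0.2706-0.2612i)·(-0.2221-0.2929i)  (+0.6763+0.4394i)·(-0.0738+0.1487i)  (+0.4093+0.1656i)·(-0.2695+0.0000i)  (+0.1114+0.0218i)·(+0.0738+0.1487i)  (+0.0157+0.0000i)·(-0.2221+0.2929i)
Y_2^-1(R⁻¹ n̂) = -0.240443+0.183504i

Re=-0.2404 Im=0.1835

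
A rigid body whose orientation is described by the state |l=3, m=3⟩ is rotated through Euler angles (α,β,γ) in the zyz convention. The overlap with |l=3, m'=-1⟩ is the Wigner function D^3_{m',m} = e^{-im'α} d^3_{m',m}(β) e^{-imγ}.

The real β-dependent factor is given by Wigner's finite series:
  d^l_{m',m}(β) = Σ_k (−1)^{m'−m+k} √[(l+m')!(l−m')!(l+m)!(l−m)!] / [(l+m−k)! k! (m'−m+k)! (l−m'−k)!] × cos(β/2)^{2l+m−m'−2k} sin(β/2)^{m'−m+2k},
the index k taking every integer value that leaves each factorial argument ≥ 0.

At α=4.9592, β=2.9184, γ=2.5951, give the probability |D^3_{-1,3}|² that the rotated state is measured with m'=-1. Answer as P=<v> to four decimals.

Split into d^3_{-1,3}(β=2.9184) × two z-phases.
c=cos(2.9184/2)=0.111365, s=sin(2.9184/2)=0.993780; N=√[2·24·720·1]=185.903201
Admissible k: 4..4 (factorial args all ≥0)
  k=4: (−1)^0·185.9032/(48)·0.1114^2·0.9938^4 = +0.046849
d^3_{-1,3}(2.9184) = +0.046849
|D^3_{-1,3}|² = |d^3_{-1,3}(β)|² = (+0.046849)² = 0.002195 (the z-rotation phases have unit modulus)

P=0.0022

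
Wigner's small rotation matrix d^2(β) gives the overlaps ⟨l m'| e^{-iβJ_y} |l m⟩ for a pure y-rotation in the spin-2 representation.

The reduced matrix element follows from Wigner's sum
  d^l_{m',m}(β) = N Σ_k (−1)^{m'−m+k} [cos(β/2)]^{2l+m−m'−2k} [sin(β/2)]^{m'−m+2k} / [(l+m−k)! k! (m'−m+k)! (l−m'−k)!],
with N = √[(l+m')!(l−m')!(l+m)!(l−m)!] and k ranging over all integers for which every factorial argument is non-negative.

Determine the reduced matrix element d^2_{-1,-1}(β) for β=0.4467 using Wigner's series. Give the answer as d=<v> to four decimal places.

d^2_{-1,-1}(β=0.4467) via Wigner's sum:
With c≡cos(β/2)=0.975161 and s≡sin(β/2)=0.221498, N=[1·6·1·6]^{1/2}=6.000000
Admissible k: 0..1 (factorial args all ≥0)
  k=0: (−1)^0·6.0000/(6)·0.9752^4·0.2215^0 = +0.904285
  k=1: (−1)^1·6.0000/(2)·0.9752^2·0.2215^2 = -0.139963
d^2_{-1,-1}(0.4467) = +0.904285 -0.139963 = +0.764322

d=0.7643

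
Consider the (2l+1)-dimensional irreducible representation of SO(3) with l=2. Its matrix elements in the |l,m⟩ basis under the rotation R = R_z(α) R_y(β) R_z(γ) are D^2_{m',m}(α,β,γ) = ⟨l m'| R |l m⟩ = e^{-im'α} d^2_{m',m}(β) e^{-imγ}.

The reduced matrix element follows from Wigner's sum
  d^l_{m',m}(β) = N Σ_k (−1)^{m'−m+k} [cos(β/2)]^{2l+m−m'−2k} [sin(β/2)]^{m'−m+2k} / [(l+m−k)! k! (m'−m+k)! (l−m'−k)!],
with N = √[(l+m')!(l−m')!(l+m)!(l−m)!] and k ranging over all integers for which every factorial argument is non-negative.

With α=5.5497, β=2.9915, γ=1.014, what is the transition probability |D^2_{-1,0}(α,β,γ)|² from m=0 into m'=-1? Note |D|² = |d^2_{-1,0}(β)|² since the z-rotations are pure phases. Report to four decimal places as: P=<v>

Split into d^2_{-1,0}(β=2.9915) × two z-phases.
With c≡cos(β/2)=0.074976 and s≡sin(β/2)=0.997185, N=[1·6·2·2]^{1/2}=4.898979
The bounds max(0,m−m')=1 and min(l+m,l−m')=2 give 2 terms
  k=1: (−1)^0·4.8990/(2)·0.0750^3·0.9972^1 = +0.001029
  k=2: (−1)^1·4.8990/(2)·0.0750^1·0.9972^3 = -0.182106
d^2_{-1,0}(2.9915) = +0.001029 -0.182106 = -0.181077
|D^2_{-1,0}|² = |d^2_{-1,0}(β)|² = (-0.181077)² = 0.032789 (the z-rotation phases have unit modulus)

P=0.0328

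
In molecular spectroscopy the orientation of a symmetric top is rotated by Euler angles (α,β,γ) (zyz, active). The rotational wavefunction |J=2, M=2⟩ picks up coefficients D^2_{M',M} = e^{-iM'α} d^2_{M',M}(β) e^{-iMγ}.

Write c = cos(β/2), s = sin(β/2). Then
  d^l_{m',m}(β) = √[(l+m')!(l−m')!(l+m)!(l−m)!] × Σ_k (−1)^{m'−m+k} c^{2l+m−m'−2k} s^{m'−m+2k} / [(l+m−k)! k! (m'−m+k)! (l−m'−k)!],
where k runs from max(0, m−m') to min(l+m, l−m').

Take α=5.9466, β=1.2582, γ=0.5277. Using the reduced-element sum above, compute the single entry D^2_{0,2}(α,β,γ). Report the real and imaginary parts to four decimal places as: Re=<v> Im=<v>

Re=0.2733 Im=-0.4824

First d^2_{0,2}(β=1.2582), then the phase factors e^{-i(0)α} and e^{-i(2)γ}:
With c≡cos(β/2)=0.808557 and s≡sin(β/2)=0.588417, N=[2·2·24·1]^{1/2}=9.797959
The bounds max(0,m−m')=2 and min(l+m,l−m')=2 give 1 term
  k=2: (−1)^0·9.7980/(4)·0.8086^2·0.5884^2 = +0.554457
d^2_{0,2}(1.2582) = +0.554457
Attach z-rotation phases: D = e^{-i(0)(5.9466)}·(+0.554457)·e^{-i(2)(0.5277)} = +0.273281-0.482432i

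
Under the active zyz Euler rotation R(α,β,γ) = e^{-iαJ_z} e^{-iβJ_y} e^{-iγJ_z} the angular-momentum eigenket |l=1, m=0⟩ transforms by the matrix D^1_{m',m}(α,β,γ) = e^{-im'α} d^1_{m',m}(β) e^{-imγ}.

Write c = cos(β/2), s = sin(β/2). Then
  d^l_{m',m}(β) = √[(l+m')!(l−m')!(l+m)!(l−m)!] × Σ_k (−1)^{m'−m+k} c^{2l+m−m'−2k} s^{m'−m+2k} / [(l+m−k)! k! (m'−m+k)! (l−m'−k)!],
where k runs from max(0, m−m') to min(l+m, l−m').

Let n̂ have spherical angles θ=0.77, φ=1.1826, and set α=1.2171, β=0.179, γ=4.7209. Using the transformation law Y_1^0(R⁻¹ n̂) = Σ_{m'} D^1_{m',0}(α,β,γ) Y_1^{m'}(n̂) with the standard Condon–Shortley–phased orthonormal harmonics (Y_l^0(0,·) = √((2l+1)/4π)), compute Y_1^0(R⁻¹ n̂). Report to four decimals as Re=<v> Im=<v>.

Need the full column D^1_{m',0} for m'=−1..1 at α=1.2171, β=0.179, γ=4.7209.
cos(β/2)=0.995998, sin(β/2)=0.089381
d^1_{-1,0}: single k=1 term ⇒ +0.125897;  D = +0.043607+0.118104i
d^1_{0,0}: k∈[0..1] ⇒ +0.992011 -0.007989 = +0.984022;  D = +0.984022+0.000000i
d^1_{1,0}: single k=0 term ⇒ -0.125897;  D = -0.043607+0.118104i
Y_1^{m'}(θ=0.77,φ=1.1826) and Σ D·Y over m':
  (+0.0436+0.1181i)·(+0.0910-0.2226i)  (+0.9840+0.0000i)·(+0.3508+0.0000i)  (-0.0436+0.1181i)·(-0.0910-0.2226i)
Y_1^0(R⁻¹ n̂) = +0.405692+0.000000i

Re=0.4057 Im=0.0000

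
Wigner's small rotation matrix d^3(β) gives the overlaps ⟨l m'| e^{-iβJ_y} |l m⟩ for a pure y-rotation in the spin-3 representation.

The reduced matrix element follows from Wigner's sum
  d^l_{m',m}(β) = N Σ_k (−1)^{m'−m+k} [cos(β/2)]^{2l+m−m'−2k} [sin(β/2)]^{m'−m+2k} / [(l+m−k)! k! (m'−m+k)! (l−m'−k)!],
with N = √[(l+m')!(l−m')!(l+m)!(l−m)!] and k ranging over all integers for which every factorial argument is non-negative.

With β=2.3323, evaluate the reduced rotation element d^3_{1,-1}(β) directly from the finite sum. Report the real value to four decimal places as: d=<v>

d^3_{1,-1}(β=2.3323) via Wigner's sum:
c=cos(2.3323/2)=0.393694, s=sin(2.3323/2)=0.919242; N=√[24·2·2·24]=48.000000
k: max(0,(-1)−(1))=0 … min(3+(-1),3−(1))=2
  k=0: (−1)^2·48.0000/(8)·0.3937^4·0.9192^2 = +0.121799
  k=1: (−1)^3·48.0000/(6)·0.3937^2·0.9192^4 = -0.885372
  k=2: (−1)^4·48.0000/(48)·0.3937^0·0.9192^6 = +0.603362
d^3_{1,-1}(2.3323) = +0.121799 -0.885372 +0.603362 = -0.160210

d=-0.1602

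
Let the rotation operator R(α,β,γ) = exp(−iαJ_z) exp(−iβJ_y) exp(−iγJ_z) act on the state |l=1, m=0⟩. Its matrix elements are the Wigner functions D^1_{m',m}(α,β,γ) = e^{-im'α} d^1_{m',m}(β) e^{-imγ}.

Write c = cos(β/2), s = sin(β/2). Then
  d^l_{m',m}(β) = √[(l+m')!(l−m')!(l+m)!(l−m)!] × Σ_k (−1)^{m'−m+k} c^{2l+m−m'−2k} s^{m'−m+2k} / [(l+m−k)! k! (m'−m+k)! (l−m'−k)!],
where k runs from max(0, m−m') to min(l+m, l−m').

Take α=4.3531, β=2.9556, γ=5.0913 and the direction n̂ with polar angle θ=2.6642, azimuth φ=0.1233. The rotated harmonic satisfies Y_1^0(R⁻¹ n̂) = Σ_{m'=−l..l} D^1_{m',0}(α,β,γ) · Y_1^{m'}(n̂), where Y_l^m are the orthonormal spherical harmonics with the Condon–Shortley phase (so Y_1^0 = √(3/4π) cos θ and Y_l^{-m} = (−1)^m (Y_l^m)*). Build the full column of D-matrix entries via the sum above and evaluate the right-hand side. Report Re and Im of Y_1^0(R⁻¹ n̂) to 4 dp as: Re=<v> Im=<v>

Need the full column D^1_{m',0} for m'=−1..1 at α=4.3531, β=2.9556, γ=5.0913.
cos(β/2)=0.092862, sin(β/2)=0.995679
d^1_{-1,0}: single k=1 term ⇒ +0.130760;  D = -0.045976-0.122410i
d^1_{0,0}: k∈[0..1] ⇒ +0.008623 -0.991377 = -0.982753;  D = -0.982753+0.000000i
d^1_{1,0}: single k=0 term ⇒ -0.130760;  D = +0.045976-0.122410i
Y_1^{m'}(θ=2.6642,φ=0.1233) and Σ D·Y over m':
  (-0.0460-0.1224i)·(+0.1575-0.0195i)  (-0.9828+0.0000i)·(-0.4340+0.0000i)  (+0.0460-0.1224i)·(-0.1575-0.0195i)
Y_1^0(R⁻¹ n̂) = +0.407224+0.000000i

Re=0.4072 Im=0.0000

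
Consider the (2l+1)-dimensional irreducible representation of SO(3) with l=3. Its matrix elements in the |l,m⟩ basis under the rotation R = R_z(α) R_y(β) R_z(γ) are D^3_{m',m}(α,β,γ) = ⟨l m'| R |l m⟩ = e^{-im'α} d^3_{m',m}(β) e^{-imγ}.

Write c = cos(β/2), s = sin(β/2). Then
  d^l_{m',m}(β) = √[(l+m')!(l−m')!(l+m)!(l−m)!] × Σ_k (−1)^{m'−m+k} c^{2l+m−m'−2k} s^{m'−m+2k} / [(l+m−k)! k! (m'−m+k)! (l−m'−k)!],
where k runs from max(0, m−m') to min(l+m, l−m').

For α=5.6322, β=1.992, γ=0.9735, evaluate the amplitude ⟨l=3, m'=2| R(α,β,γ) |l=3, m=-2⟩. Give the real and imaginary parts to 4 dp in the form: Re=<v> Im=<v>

Split into d^3_{2,-2}(β=1.992) × two z-phases.
c=cos(1.992/2)=0.543664, s=sin(1.992/2)=0.839303; N=√[120·1·1·120]=120.000000
k: max(0,(-2)−(2))=0 … min(3+(-2),3−(2))=1
  k=0: (−1)^4·120.0000/(24)·0.5437^2·0.8393^4 = +0.733341
  k=1: (−1)^5·120.0000/(120)·0.5437^0·0.8393^6 = -0.349553
d^3_{2,-2}(1.992) = +0.733341 -0.349553 = +0.383788
D = (+0.265600+0.964083i)·(+0.383788)·(-0.367392+0.930066i) = -0.381578-0.041131i

Re=-0.3816 Im=-0.0411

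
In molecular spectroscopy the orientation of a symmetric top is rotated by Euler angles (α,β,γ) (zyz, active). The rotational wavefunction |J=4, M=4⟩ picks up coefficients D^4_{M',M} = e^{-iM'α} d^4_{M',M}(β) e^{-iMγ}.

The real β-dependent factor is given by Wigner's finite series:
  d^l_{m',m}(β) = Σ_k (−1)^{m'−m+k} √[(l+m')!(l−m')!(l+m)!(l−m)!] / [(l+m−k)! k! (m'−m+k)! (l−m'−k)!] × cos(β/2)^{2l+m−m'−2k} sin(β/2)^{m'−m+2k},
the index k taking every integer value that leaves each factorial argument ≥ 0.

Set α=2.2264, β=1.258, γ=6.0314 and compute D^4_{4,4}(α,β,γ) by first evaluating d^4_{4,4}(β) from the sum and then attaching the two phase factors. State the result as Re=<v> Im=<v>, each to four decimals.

D^4_{4,4}(2.2264,1.258,6.0314) = e^{-i·4·2.2264}·d^4_{4,4}(1.258)·e^{-i·4·6.0314}. Compute d first:
c=cos(1.258/2)=0.808616, s=sin(1.258/2)=0.588336; N=√[40320·1·40320·1]=40320.000000
Admissible k: 0..0 (factorial args all ≥0)
  k=0: (−1)^0·40320.0000/(40320)·0.8086^8·0.5883^0 = +0.182785
d^4_{4,4}(1.258) = +0.182785
Phases: e^{-i·(4)·2.2264}=-0.868227-0.496167i, e^{-i·(4)·6.0314}=+0.534279+0.845308i ⇒ D=-0.008127-0.182604i

Re=-0.0081 Im=-0.1826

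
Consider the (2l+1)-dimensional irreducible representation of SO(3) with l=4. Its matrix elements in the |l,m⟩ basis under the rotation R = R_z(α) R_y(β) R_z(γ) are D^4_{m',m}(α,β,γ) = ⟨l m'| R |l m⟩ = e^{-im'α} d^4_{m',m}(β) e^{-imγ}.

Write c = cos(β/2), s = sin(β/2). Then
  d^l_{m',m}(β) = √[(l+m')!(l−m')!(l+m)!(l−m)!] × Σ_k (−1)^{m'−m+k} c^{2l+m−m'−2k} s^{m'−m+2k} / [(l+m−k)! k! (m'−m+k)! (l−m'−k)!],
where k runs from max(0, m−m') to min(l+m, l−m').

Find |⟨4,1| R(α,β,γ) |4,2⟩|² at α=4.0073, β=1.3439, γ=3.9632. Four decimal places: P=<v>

P=0.1550

Split into d^4_{1,2}(β=1.3439) × two z-phases.
c=cos(1.3439/2)=0.782609, s=sin(1.3439/2)=0.622513; N=√[120·6·720·2]=1018.233765
Admissible k: 1..3 (factorial args all ≥0)
  k=1: (−1)^0·1018.2338/(240)·0.7826^7·0.6225^1 = +0.474897
  k=2: (−1)^1·1018.2338/(48)·0.7826^5·0.6225^3 = -1.502370
  k=3: (−1)^2·1018.2338/(72)·0.7826^3·0.6225^5 = +0.633714
d^4_{1,2}(1.3439) = +0.474897 -1.502370 +0.633714 = -0.393759
|D^4_{1,2}|² = |d^4_{1,2}(β)|² = (-0.393759)² = 0.155046 (the z-rotation phases have unit modulus)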